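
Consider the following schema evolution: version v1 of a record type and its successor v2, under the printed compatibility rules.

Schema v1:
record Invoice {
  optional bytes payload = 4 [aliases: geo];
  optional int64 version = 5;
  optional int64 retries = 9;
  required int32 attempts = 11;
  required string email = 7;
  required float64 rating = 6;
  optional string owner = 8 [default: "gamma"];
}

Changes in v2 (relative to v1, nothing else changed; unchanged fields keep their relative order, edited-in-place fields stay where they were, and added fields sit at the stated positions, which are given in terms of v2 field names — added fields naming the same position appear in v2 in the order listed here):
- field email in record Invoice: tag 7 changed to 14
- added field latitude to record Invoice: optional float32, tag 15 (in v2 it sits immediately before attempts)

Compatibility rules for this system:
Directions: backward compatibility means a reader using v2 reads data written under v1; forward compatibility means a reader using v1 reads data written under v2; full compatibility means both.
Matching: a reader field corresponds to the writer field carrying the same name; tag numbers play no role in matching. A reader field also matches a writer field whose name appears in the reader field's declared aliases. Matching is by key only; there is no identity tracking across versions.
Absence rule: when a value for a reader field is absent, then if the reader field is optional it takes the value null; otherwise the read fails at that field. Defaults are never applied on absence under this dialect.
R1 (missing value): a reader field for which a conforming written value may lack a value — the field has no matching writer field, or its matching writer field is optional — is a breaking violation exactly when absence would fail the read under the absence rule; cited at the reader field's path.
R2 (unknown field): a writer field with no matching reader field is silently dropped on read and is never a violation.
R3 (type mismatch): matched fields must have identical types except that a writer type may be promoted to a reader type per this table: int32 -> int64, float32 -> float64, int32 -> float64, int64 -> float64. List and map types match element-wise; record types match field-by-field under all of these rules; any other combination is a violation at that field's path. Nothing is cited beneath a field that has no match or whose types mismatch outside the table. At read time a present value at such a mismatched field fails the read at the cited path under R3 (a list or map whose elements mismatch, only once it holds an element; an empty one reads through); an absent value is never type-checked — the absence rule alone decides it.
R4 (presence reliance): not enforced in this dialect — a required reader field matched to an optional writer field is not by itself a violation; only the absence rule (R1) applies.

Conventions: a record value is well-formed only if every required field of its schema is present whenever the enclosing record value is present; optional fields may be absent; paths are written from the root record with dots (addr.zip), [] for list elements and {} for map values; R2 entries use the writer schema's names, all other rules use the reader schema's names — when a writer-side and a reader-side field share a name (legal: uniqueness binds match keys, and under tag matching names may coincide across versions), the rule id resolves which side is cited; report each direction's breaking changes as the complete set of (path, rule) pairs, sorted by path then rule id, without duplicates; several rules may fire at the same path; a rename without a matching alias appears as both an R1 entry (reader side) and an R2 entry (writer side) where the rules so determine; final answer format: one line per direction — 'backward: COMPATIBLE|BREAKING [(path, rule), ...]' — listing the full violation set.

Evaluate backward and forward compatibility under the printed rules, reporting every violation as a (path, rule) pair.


backward: COMPATIBLE []; forward: COMPATIBLE []

arrows below run writer -> reader for Invoice
backward pass over Invoice, reader schema v2, writer schema v1:
  writer optional, bytes -> bytes: reader payload maps from writer payload
  writer optional, int64 -> int64: reader version maps from writer version
  writer optional, int64 -> int64: reader retries maps from writer retries
  no writer field matches reader latitude
  writer required, int32 -> int32: reader attempts maps from writer attempts
  writer required, string -> string: reader email maps from writer email
  writer required, float64 -> float64: reader rating maps from writer rating
  writer optional, string -> string: reader owner maps from writer owner
  => no violations; backward on Invoice: COMPATIBLE
forward pass over Invoice, reader schema v1, writer schema v2:
  writer optional, bytes -> bytes: reader payload maps from writer payload
  writer optional, int64 -> int64: reader version maps from writer version
  writer optional, int64 -> int64: reader retries maps from writer retries
  writer required, int32 -> int32: reader attempts maps from writer attempts
  writer required, string -> string: reader email maps from writer email
  writer required, float64 -> float64: reader rating maps from writer rating
  writer optional, string -> string: reader owner maps from writer owner
  latitude (writer side), unknown to reader
  => no violations; forward on Invoice: COMPATIBLE


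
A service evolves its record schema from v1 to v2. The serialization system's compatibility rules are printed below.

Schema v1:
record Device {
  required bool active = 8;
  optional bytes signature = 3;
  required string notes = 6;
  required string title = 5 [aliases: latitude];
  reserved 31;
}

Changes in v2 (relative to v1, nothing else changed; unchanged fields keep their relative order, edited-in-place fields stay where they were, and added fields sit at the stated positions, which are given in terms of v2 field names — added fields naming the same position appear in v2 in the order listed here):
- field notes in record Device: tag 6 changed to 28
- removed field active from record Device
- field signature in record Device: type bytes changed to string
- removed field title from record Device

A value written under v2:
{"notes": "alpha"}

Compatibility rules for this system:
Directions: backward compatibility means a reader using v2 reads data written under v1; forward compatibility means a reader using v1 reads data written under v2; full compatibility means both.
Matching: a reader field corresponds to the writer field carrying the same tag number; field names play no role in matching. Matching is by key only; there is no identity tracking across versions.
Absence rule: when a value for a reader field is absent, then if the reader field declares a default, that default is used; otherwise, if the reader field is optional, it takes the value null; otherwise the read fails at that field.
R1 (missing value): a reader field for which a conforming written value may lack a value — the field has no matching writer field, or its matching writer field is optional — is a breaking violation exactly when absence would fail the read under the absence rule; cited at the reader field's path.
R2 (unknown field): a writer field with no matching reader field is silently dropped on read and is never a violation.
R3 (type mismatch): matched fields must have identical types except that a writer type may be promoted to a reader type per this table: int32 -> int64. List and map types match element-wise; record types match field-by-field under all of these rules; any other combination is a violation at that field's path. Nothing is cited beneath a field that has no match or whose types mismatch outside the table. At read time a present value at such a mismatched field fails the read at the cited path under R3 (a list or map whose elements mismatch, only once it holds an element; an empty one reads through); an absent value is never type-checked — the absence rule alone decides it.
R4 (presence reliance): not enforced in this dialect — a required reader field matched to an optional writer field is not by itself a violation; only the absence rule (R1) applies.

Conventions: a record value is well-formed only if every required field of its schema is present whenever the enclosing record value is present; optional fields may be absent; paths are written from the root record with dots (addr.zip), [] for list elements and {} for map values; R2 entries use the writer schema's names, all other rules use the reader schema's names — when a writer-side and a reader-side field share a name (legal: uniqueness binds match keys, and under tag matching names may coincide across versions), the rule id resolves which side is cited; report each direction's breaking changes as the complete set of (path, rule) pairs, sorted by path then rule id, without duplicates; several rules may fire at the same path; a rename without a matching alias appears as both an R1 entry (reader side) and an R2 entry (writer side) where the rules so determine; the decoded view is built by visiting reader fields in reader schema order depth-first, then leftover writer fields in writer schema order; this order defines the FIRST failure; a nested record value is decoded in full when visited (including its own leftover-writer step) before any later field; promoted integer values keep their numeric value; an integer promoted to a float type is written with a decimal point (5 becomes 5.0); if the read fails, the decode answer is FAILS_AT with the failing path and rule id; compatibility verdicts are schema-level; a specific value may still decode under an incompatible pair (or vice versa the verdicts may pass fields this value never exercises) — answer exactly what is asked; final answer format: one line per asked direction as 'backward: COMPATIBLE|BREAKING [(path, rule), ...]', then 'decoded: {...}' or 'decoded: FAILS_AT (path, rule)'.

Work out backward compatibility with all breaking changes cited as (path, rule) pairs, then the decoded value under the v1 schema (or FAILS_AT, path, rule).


in Device below, arrows point writer -> reader
backward for Device (reader v2, writer v1):
  signature: bytes -> string, writer optional; from signature
  notes: no writer-side match
  leftover writer field: active
  leftover writer field: notes
  leftover writer field: title
  breaking: (notes, R1)
  breaking: (signature, R3)
  => backward: BREAKING (2)
migrating the Device value to v1:
  read fails at active under R1 (no fill)
  => FAILS_AT (active, R1)
checking off the Device differences that do not matter here:
  removed field title from record Device -> fires only in the forward direction of Device, which is not asked here

backward: BREAKING [(notes, R1), (signature, R3)]; decoded: FAILS_AT (active, R1)


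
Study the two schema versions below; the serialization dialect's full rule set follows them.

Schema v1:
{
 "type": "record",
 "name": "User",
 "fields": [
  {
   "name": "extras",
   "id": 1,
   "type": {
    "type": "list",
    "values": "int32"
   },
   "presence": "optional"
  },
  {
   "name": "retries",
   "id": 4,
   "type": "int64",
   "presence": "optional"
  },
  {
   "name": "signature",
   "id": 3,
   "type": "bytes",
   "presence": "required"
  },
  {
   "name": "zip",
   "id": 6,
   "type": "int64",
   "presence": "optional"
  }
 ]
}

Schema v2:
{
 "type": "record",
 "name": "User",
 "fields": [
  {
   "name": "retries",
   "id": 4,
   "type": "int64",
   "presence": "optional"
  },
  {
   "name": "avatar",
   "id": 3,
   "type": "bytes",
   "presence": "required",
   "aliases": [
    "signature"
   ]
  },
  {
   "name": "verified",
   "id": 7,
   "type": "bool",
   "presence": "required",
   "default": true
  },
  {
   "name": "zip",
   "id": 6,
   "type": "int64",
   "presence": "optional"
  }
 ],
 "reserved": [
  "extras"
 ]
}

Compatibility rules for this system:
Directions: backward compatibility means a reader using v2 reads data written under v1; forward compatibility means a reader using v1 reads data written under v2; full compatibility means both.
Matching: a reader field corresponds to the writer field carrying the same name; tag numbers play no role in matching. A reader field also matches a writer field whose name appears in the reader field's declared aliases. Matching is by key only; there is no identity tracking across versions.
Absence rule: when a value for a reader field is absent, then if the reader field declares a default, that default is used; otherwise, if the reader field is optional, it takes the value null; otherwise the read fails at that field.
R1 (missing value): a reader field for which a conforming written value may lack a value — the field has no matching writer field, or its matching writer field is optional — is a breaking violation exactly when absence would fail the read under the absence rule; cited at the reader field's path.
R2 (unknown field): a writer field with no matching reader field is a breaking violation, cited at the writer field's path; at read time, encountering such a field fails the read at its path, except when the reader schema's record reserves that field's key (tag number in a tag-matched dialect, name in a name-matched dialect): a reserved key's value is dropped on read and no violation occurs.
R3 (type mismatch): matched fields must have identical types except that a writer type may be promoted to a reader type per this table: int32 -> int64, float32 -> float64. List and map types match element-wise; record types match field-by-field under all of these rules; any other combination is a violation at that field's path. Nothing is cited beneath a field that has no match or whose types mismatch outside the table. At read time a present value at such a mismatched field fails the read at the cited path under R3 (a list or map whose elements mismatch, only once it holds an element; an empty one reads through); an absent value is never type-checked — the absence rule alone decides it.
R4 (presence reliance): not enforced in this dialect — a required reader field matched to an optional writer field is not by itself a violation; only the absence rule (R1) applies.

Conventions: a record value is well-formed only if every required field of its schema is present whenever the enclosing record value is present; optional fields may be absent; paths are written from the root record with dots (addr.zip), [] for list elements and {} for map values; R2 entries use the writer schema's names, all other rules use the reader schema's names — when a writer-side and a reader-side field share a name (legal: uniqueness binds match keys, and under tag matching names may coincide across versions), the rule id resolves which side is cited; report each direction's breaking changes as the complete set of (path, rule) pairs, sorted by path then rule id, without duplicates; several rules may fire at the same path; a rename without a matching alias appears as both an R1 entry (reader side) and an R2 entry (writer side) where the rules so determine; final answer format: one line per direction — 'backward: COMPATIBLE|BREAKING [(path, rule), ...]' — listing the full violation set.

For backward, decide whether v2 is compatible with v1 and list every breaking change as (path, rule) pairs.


backward: COMPATIBLE []

in User below, arrows point writer -> reader
checking backward for User: reader v2 against writer v1:
  retries <- retries (int64 -> int64, writer optional)
  avatar <- signature (bytes -> bytes, writer required)
  verified: no writer-side match
  zip <- zip (int64 -> int64, writer optional)
  writer field extras has no reader counterpart
  => backward verdict for User: COMPATIBLE, no violations
the other User changes do not affect what is asked:
  added field verified to record User: required bool, tag 7, default true (in v2 it sits immediately before zip) -> affects forward compatibility only, which is not asked
  removed field extras from record User (its key "extras" joins the reserved list) -> triggers nothing under User's printed rules — same verdict
  renamed field signature to avatar in record User (alias signature declared on the renamed field) -> affects forward compatibility only, which is not asked


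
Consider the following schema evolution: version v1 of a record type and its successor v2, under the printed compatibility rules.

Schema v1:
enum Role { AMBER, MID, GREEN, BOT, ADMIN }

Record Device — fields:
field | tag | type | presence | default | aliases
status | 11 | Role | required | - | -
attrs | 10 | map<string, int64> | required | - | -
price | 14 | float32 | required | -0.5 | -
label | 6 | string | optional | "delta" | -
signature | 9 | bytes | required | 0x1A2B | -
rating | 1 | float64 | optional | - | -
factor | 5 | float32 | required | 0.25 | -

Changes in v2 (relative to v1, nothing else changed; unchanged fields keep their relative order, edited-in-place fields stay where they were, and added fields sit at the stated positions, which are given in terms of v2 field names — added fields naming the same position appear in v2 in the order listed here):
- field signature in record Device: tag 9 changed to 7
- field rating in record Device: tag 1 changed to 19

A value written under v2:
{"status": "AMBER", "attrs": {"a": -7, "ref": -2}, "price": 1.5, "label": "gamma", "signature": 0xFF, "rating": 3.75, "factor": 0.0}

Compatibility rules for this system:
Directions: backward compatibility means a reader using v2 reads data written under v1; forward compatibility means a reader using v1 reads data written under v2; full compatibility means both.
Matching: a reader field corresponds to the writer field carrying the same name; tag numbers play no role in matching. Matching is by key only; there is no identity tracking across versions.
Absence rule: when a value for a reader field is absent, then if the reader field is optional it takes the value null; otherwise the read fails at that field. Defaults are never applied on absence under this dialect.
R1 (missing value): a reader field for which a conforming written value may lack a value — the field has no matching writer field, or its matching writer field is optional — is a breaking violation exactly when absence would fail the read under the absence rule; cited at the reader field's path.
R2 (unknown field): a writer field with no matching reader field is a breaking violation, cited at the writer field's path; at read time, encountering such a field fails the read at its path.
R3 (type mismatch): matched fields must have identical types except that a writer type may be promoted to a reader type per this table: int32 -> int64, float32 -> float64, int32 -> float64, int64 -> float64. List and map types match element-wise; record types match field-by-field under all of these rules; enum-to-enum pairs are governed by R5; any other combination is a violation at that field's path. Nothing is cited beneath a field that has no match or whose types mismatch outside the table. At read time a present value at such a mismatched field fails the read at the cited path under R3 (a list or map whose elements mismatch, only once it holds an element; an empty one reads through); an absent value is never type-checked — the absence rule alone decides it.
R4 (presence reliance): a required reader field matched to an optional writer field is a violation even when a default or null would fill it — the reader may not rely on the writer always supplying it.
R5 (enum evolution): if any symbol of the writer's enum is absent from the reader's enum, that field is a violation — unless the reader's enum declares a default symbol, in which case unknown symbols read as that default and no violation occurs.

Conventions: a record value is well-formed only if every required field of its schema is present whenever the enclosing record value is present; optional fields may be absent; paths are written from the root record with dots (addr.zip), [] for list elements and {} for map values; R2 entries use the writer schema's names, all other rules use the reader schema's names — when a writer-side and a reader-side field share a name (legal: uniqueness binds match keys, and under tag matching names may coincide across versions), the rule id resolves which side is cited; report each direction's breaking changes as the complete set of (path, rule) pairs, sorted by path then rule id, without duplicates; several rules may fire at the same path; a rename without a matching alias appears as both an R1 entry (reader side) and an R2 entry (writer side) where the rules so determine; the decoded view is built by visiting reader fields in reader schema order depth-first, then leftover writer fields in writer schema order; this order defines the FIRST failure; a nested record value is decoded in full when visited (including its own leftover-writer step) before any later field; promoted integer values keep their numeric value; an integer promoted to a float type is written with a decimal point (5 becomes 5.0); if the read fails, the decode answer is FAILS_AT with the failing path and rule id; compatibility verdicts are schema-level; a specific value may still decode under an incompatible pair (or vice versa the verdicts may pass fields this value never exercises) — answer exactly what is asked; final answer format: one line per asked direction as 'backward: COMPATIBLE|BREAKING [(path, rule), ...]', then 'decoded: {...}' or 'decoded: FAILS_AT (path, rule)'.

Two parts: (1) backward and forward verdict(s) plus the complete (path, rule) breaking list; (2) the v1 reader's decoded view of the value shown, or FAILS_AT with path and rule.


arrows below run writer -> reader for Device
backward for Device (reader v2, writer v1):
  status: Role -> Role, writer required; from status
  attrs: map<string, int64> -> map<string, int64>, writer required; from attrs
  price: float32 -> float32, writer required; from price
  label: string -> string, writer optional; from label
  signature: bytes -> bytes, writer required; from signature
  rating: float64 -> float64, writer optional; from rating
  factor: float32 -> float32, writer required; from factor
  => no violations; backward on Device: COMPATIBLE
forward for Device (reader v1, writer v2):
  status: Role -> Role, writer required; from status
  attrs: map<string, int64> -> map<string, int64>, writer required; from attrs
  price: float32 -> float32, writer required; from price
  label: string -> string, writer optional; from label
  signature: bytes -> bytes, writer required; from signature
  rating: float64 -> float64, writer optional; from rating
  factor: float32 -> float32, writer required; from factor
  => no violations; forward on Device: COMPATIBLE
decode walk for Device under reader schema v1:
  status := "AMBER"
  attrs := {"a": -7, "ref": -2}
  price := 1.5
  label := "gamma"
  signature := 0xFF
  rating := 3.75
  factor := 0.0
  => decoded: {"status": "AMBER", "attrs": {"a": -7, "ref": -2}, "price": 1.5, "label": "gamma", "signature": 0xFF, "rating": 3.75, "factor": 0.0}

backward: COMPATIBLE []; forward: COMPATIBLE []; decoded: {"status": "AMBER", "attrs": {"a": -7, "ref": -2}, "price": 1.5, "label": "gamma", "signature": 0xFF, "rating": 3.75, "factor": 0.0}


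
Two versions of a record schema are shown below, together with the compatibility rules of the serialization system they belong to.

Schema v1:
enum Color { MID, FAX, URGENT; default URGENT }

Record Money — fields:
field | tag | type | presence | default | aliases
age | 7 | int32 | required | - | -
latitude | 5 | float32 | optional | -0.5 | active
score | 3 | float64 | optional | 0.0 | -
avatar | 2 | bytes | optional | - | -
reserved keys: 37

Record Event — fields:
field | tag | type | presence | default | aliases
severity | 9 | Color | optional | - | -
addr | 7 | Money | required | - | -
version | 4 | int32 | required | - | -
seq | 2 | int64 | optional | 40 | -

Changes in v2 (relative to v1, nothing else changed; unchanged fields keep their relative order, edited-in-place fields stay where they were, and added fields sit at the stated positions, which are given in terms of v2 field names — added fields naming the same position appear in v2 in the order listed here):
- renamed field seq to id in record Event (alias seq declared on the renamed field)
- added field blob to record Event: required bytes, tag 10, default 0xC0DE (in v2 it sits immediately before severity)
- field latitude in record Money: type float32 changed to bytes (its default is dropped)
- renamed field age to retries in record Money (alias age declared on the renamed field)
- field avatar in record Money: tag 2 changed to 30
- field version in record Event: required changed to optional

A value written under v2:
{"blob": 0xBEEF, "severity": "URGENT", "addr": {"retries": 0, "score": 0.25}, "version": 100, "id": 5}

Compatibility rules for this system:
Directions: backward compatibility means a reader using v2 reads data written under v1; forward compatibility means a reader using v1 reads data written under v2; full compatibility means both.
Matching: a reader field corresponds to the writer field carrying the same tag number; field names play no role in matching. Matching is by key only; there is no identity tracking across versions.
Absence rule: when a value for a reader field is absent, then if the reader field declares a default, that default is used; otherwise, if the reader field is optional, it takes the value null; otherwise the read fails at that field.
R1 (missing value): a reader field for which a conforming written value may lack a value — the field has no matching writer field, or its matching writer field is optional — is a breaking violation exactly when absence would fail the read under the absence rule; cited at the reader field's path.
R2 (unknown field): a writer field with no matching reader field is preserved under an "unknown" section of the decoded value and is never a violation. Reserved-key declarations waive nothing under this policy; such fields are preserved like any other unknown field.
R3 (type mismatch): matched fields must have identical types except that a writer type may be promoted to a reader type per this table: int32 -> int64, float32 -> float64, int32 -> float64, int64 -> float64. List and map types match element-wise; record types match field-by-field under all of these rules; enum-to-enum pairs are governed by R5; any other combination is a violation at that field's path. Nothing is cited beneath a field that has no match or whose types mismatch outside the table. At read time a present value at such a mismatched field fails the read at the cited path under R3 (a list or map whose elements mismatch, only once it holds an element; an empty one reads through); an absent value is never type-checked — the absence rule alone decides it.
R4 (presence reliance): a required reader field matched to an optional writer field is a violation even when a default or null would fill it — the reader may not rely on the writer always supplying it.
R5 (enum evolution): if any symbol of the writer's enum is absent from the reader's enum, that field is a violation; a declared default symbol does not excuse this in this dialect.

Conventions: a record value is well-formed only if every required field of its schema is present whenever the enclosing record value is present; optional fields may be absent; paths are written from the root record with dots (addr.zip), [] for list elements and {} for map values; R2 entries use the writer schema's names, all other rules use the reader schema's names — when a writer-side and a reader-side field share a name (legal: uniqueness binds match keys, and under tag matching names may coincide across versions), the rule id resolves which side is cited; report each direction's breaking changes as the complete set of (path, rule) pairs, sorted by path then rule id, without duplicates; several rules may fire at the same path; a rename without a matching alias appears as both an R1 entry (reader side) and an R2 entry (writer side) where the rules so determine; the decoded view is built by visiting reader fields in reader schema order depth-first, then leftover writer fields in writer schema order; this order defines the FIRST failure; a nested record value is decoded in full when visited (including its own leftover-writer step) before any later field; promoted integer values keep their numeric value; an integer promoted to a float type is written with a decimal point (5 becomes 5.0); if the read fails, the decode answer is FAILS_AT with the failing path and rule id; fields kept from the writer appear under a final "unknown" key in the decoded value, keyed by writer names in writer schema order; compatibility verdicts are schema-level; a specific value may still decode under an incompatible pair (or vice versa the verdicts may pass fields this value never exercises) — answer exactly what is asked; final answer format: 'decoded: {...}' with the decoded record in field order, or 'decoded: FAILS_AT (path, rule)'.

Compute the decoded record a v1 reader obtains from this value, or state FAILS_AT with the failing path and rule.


decoded: {"severity": "URGENT", "addr": {"age": 0, "latitude": -0.5, "score": 0.25, "avatar": null}, "version": 100, "seq": 5, "unknown": {"blob": 0xBEEF}}

arrows below run writer -> reader for Event
decode walk for Event under reader schema v1:
  severity := "URGENT"
  addr.age := 0 (from writer retries)
  addr.latitude := -0.5 (absent -> default)
  addr.score := 0.25
  addr.avatar := null (absent, optional -> null)
  version := 100
  seq := 5 (from writer id)
  writer blob: kept under "unknown"
  => decoded: {"severity": "URGENT", "addr": {"age": 0, "latitude": -0.5, "score": 0.25, "avatar": null}, "version": 100, "seq": 5, "unknown": {"blob": 0xBEEF}}
remaining Event differences; none change what is asked:
  renamed field seq to id in record Event (alias seq declared on the renamed field) -> no rule fires on it and the decoded Event view is identical with or without it
  field latitude in record Money: type float32 changed to bytes (its default is dropped) -> changes Event's schema-level verdicts only — the decode of this value is the same
  renamed field age to retries in record Money (alias age declared on the renamed field) -> no rule fires on it and the decoded Event view is identical with or without it
  field avatar in record Money: tag 2 changed to 30 -> no rule fires on it and the decoded Event view is identical with or without it
  field version in record Event: required changed to optional -> changes Event's schema-level verdicts only — the decode of this value is the same


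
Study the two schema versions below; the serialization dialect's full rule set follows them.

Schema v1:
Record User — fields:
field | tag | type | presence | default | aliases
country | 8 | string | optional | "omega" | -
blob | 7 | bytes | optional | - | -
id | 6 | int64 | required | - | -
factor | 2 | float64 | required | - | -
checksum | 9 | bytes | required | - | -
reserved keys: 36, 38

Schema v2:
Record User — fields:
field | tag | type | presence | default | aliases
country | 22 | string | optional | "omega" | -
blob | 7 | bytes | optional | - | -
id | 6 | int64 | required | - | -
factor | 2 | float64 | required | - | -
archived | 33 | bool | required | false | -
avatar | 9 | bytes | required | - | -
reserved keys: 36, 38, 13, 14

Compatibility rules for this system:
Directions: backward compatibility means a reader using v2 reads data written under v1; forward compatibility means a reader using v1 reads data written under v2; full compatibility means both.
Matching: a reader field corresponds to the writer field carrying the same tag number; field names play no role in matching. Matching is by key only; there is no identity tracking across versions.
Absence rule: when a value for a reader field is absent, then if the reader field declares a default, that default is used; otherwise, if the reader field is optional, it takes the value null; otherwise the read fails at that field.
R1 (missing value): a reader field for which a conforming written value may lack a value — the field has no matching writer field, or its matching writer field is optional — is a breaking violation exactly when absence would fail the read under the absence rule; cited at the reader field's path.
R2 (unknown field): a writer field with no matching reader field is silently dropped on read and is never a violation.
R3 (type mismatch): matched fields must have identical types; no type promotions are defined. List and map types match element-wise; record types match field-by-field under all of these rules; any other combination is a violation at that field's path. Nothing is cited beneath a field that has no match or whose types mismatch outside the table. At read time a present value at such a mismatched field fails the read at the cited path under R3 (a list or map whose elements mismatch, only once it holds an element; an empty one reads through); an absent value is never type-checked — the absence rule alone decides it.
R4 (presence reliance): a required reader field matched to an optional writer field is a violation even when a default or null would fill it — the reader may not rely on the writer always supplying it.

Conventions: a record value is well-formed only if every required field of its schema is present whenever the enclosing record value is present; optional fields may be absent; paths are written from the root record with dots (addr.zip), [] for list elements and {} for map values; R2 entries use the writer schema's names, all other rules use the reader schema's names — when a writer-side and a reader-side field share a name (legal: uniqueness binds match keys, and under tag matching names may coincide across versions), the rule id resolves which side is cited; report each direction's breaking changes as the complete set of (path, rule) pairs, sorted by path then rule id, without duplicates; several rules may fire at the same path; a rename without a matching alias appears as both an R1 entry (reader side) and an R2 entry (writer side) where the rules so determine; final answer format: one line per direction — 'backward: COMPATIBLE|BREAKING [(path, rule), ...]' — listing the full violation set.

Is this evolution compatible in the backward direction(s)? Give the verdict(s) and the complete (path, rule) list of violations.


backward: COMPATIBLE []

in User below, arrows point writer -> reader
backward pass over User, reader schema v2, writer schema v1:
  no writer field matches reader country
  writer optional, bytes -> bytes: reader blob maps from writer blob
  writer required, int64 -> int64: reader id maps from writer id
  writer required, float64 -> float64: reader factor maps from writer factor
  no writer field matches reader archived
  writer required, bytes -> bytes: reader avatar maps from writer checksum
  country (writer side), unknown to reader
  => backward: COMPATIBLE
ruling out the remaining User differences:
  field country in record User: tag 8 changed to 22 -> no rule fires on it in User's dialect; the asked verdict holds
  added field archived to record User: required bool, tag 33, default false (in v2 it sits immediately before avatar) -> no rule fires on it in User's dialect; the asked verdict holds
  renamed field checksum to avatar in record User -> no rule fires on it in User's dialect; the asked verdict holds


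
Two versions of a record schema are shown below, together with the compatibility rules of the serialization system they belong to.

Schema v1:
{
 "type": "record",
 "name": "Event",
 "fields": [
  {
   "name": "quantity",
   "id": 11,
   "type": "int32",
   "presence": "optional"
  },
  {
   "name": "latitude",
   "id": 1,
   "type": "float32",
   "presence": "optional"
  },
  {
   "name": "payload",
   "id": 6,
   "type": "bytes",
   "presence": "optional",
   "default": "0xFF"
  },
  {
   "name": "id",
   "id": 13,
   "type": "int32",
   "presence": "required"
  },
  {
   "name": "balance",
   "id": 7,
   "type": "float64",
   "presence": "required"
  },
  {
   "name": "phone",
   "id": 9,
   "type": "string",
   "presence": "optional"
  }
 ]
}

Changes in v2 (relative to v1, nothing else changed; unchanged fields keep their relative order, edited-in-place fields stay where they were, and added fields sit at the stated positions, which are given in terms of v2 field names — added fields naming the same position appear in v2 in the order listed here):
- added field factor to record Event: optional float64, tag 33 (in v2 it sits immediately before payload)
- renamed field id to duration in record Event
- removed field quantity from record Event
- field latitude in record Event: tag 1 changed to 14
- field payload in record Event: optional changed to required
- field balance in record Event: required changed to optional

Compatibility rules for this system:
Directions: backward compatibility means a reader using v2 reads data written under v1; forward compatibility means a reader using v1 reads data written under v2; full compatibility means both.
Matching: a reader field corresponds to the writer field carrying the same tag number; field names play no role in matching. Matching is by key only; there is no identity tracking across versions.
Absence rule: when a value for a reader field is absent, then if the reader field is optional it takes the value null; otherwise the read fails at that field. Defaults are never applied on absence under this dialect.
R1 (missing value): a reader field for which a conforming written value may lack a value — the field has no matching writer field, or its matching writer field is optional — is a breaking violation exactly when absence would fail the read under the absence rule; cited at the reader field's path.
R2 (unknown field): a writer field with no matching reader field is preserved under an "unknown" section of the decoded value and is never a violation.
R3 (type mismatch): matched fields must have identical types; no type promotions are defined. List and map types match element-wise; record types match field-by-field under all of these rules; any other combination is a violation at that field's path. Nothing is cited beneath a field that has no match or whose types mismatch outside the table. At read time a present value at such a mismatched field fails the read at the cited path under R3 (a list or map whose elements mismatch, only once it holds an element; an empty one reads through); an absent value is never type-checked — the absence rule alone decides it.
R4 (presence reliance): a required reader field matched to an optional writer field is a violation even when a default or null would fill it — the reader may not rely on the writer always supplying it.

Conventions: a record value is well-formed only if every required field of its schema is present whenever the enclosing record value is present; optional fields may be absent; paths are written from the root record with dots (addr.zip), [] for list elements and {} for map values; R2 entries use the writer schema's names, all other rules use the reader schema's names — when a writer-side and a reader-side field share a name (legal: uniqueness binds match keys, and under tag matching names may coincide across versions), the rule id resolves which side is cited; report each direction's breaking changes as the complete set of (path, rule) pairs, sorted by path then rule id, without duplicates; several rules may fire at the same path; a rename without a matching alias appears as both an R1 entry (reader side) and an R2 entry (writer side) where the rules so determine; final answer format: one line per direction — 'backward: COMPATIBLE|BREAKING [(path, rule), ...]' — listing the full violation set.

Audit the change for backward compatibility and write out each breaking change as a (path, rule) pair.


the writer's type comes first in each Event pair
backward for Event (reader v2, writer v1):
  latitude has no writer counterpart
  factor has no writer counterpart
  writer optional, bytes -> bytes: reader payload maps from writer payload
  writer required, int32 -> int32: reader duration maps from writer id
  writer required, float64 -> float64: reader balance maps from writer balance
  writer optional, string -> string: reader phone maps from writer phone
  quantity (writer side), unknown to reader
  latitude (writer side), unknown to reader
  violation R1 at payload
  violation R4 at payload
  => backward verdict for Event: BREAKING, 2 violation(s)
the other Event changes do not affect what is asked:
  added field factor to record Event: optional float64, tag 33 (in v2 it sits immediately before payload) -> no rule fires on it in Event's dialect; the asked verdict holds
  renamed field id to duration in record Event -> no rule fires on it in Event's dialect; the asked verdict holds
  removed field quantity from record Event -> no rule fires on it in Event's dialect; the asked verdict holds
  field latitude in record Event: tag 1 changed to 14 -> no rule fires on it in Event's dialect; the asked verdict holds
  field balance in record Event: required changed to optional -> its effect on Event is confined to the forward direction, not asked

backward: BREAKING [(payload, R1), (payload, R4)]
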